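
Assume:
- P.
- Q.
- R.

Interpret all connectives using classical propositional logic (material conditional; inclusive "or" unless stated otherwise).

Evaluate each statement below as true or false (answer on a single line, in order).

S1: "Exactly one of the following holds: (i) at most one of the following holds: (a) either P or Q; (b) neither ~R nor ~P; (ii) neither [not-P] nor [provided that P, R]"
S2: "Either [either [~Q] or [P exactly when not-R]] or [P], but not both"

S1 false / S2 true

S1: In symbols: ((P | Q) nand (~R nor ~P)) xor (~P nor (P -> R))

P | Q = T | T = T
~R = ~T = F
~P = ~T = F
~R nor ~P = F nor F = T
(P | Q) nand (~R nor ~P) = T nand T = F
~P = ~T = F
P -> R = T -> T = T
~P nor (P -> R) = F nor T = F
((P | Q) nand (~R nor ~P)) xor (~P nor (P -> R)) = F xor F = F
Hence S1 is false.

S2: Parsed as (~Q | (P <-> ~R)) xor P

~Q = ~T = F
~R = ~T = F
P <-> ~R = T <-> F = F
~Q | (P <-> ~R) = F | F = F
(~Q | (P <-> ~R)) xor P = F xor T = T
So S2 is true.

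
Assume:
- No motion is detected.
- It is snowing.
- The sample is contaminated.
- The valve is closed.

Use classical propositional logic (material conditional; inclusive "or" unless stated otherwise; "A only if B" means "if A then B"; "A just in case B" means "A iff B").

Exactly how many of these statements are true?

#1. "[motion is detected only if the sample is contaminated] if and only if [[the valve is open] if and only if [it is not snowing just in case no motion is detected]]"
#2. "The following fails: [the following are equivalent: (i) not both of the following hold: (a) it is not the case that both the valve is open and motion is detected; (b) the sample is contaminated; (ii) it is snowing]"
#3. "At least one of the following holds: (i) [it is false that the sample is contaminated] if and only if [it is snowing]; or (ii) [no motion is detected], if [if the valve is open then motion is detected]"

Let P = "motion is detected" (F), R = "the sample is contaminated" (T), S = "the valve is open" (F), Q = "it is snowing" (T).

#1: Parsed as (P → R) ↔ (S ↔ (¬Q ↔ ¬P))

P → R = F → T = T
¬Q = ¬T = F
¬P = ¬F = T
¬Q ↔ ¬P = F ↔ T = F
S ↔ (¬Q ↔ ¬P) = F ↔ F = T
(P → R) ↔ (S ↔ (¬Q ↔ ¬P)) = T ↔ T = T
Hence #1 is true.

#2: Formalization: ¬(((S ↑ P) ↑ R) ↔ Q)

S ↑ P = F ↑ F = T
(S ↑ P) ↑ R = T ↑ T = F
((S ↑ P) ↑ R) ↔ Q = F ↔ T = F
¬(((S ↑ P) ↑ R) ↔ Q) = ¬F = T
So #2 is true.

#3: Formalization: (¬R ↔ Q) ∨ ((S → P) → ¬P)

¬R = ¬T = F
¬R ↔ Q = F ↔ T = F
S → P = F → F = T
¬P = ¬F = T
(S → P) → ¬P = T → T = T
(¬R ↔ Q) ∨ ((S → P) → ¬P) = F ∨ T = T
Thus #3 is true.

Count: 3.

3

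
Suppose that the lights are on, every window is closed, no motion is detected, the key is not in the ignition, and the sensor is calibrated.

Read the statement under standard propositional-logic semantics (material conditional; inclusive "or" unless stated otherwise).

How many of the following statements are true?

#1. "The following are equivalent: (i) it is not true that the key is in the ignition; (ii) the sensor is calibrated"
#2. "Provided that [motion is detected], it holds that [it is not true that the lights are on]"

Let U = "the key is in the ignition" (F), D = "the sensor is calibrated" (T), H = "motion is detected" (F), K = "the lights are on" (T).

#1: Parsed as ~U <-> D

~U = ~F = T
~U <-> D = T <-> T = T
So #1 is true.

#2: Parsed as H -> ~K

~K = ~T = F
H -> ~K = F -> F = T
Thus #2 is true.

Count: 2.

2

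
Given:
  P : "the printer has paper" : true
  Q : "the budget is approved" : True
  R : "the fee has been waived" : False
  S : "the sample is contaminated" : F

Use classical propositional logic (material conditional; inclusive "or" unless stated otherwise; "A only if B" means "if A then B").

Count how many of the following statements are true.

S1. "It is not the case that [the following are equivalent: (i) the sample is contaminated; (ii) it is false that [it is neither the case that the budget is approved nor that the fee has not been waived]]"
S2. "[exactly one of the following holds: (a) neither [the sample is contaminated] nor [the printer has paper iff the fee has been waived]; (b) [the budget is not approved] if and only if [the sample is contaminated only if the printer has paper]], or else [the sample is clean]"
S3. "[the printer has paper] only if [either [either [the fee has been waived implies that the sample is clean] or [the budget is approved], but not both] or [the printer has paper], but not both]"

S1: Formalization: ~(S <-> ~(Q nor ~R))

~R = ~F = T
Q nor ~R = T nor T = F
~(Q nor ~R) = ~F = T
S <-> ~(Q nor ~R) = F <-> T = F
~(S <-> ~(Q nor ~R)) = ~F = T
Thus S1 is true.

S2: In symbols: ((S nor (P <-> R)) xor (~Q <-> (S -> P))) | ~S

P <-> R = T <-> F = F
S nor (P <-> R) = F nor F = T
~Q = ~T = F
S -> P = F -> T = T
~Q <-> (S -> P) = F <-> T = F
(S nor (P <-> R)) xor (~Q <-> (S -> P)) = T xor F = T
~S = ~F = T
((S nor (P <-> R)) xor (~Q <-> (S -> P))) | ~S = T | T = T
Thus S2 is true.

S3: Parsed as P -> (((R -> ~S) xor Q) xor P)

~S = ~F = T
R -> ~S = F -> T = T
(R -> ~S) xor Q = T xor T = F
((R -> ~S) xor Q) xor P = F xor T = T
P -> (((R -> ~S) xor Q) xor P) = T -> T = T
So S3 is true.

True statements: 3.

3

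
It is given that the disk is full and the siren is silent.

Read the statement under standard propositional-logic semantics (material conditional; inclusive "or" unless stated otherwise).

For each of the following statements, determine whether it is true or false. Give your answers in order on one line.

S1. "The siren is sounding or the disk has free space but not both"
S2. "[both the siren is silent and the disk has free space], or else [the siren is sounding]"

S1 false; S2 false

Let Q = "the siren is sounding" (F), P = "the disk is full" (T).

S1: Parsed as Q ⊕ ¬P

¬P = ¬T = F
Q ⊕ ¬P = F ⊕ F = F
Thus S1 is false.

S2: Formalization: (¬Q ∧ ¬P) ∨ Q

¬Q = ¬F = T
¬P = ¬T = F
¬Q ∧ ¬P = T ∧ F = F
(¬Q ∧ ¬P) ∨ Q = F ∨ F = F
Hence S2 is false.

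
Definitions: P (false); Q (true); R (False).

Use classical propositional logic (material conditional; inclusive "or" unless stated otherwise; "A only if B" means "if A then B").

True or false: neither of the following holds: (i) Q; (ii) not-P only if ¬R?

False

Values: Q=T, P=F, R=F.
In symbols: Q ↓ (¬P → ¬R)

¬P = ¬F = T
¬R = ¬F = T
¬P → ¬R = T → T = T
Q ↓ (¬P → ¬R) = T ↓ T = F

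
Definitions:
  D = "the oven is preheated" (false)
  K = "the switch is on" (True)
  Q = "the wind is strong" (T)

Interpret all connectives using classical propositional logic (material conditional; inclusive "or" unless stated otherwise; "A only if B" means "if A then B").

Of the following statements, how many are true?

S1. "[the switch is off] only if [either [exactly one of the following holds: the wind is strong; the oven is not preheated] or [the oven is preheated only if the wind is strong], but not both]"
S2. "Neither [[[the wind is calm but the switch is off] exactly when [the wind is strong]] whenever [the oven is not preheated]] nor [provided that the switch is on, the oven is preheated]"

2

S1: Parsed as ~K -> ((Q xor ~D) xor (D -> Q))

~K = ~T = F
~D = ~F = T
Q xor ~D = T xor T = F
D -> Q = F -> T = T
(Q xor ~D) xor (D -> Q) = F xor T = T
~K -> ((Q xor ~D) xor (D -> Q)) = F -> T = T
So S1 is true.

S2: Formalization: (~D -> ((~Q & ~K) <-> Q)) nor (K -> D)

~D = ~F = T
~Q = ~T = F
~K = ~T = F
~Q & ~K = F & F = F
(~Q & ~K) <-> Q = F <-> T = F
~D -> ((~Q & ~K) <-> Q) = T -> F = F
K -> D = T -> F = F
(~D -> ((~Q & ~K) <-> Q)) nor (K -> D) = F nor F = T
Thus S2 is true.

True statements: 2 (S1, S2).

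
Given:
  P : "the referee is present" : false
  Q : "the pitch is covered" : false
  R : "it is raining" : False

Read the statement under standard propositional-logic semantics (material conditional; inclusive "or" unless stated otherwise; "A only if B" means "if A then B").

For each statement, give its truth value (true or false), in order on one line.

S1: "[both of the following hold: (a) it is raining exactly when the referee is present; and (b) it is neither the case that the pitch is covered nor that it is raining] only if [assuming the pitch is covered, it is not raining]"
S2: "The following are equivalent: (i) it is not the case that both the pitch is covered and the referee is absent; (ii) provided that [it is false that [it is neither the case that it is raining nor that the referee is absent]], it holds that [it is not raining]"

S1 true, S2 true

S1: Formalization: ((R <-> P) & (Q nor R)) -> (Q -> ~R)

R <-> P = F <-> F = T
Q nor R = F nor F = T
(R <-> P) & (Q nor R) = T & T = T
~R = ~F = T
Q -> ~R = F -> T = T
((R <-> P) & (Q nor R)) -> (Q -> ~R) = T -> T = T
Hence S1 is true.

S2: In symbols: (Q nand ~P) <-> (~(R nor ~P) -> ~R)

~P = ~F = T
Q nand ~P = F nand T = T
~P = ~F = T
R nor ~P = F nor T = F
~(R nor ~P) = ~F = T
~R = ~F = T
~(R nor ~P) -> ~R = T -> T = T
(Q nand ~P) <-> (~(R nor ~P) -> ~R) = T <-> T = T
Thus S2 is true.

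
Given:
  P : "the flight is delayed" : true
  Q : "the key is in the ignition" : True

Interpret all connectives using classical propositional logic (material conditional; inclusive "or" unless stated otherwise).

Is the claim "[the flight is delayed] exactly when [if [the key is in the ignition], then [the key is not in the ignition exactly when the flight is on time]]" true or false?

The statement is true.

This is P iff (Q -> (not Q iff not P)).

not Q = not True = False
not P = not True = False
not Q iff not P = False iff False = True
Q -> (not Q iff not P) = True -> True = True
P iff (Q -> (not Q iff not P)) = True iff True = True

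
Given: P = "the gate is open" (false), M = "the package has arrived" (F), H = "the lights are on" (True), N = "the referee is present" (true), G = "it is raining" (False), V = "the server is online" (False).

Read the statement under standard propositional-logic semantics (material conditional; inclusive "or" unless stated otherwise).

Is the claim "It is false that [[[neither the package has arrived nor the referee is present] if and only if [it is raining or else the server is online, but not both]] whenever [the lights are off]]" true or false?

This is ~(~H -> ((M nor N) <-> (G xor V))).

~H = ~T = F
M nor N = F nor T = F
G xor V = F xor F = F
(M nor N) <-> (G xor V) = F <-> F = T
~H -> ((M nor N) <-> (G xor V)) = F -> T = T
~(~H -> ((M nor N) <-> (G xor V))) = ~T = F

False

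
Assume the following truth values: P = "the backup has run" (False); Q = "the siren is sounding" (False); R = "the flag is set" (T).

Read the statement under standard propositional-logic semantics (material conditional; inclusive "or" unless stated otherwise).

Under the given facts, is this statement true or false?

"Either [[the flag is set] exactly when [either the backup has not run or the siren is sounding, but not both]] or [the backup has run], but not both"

True.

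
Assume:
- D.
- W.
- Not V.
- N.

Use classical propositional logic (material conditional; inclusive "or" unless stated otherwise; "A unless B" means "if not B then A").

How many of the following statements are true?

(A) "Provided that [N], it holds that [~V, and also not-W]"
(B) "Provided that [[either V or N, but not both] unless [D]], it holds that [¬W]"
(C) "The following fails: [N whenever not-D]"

0

(A): This is N -> (not V and not W).

not V = not False = True
not W = not True = False
not V and not W = True and False = False
N -> (not V and not W) = True -> False = False
Hence (A) is false.

(B): Parsed as ((V xor N) or D) -> not W

V xor N = False xor True = True
(V xor N) or D = True or True = True
not W = not True = False
((V xor N) or D) -> not W = True -> False = False
Hence (B) is false.

(C): Parsed as not (not D -> N)

not D = not True = False
not D -> N = False -> True = True
not (not D -> N) = not True = False
So (C) is false.

0 of the 3 statements are true (none).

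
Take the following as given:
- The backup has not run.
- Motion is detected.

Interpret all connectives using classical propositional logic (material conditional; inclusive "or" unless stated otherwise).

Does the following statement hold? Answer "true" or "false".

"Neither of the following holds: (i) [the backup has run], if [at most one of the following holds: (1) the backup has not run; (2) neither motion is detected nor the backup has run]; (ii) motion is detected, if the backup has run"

Let P = "the backup has run" (F), Q = "motion is detected" (T).
Formalization: ((~P nand (Q nor P)) -> P) nor (P -> Q)

~P = ~F = T
Q nor P = T nor F = F
~P nand (Q nor P) = T nand F = T
(~P nand (Q nor P)) -> P = T -> F = F
P -> Q = F -> T = T
((~P nand (Q nor P)) -> P) nor (P -> Q) = F nor T = F

The statement is false.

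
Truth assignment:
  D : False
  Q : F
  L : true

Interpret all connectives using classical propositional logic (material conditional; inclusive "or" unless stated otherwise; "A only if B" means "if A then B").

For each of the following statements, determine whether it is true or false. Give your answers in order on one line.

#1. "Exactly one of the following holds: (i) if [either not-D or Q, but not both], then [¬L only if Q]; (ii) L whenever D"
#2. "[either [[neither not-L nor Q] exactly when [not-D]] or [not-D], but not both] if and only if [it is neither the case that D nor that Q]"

#1: In symbols: ((not D xor Q) -> (not L -> Q)) xor (D -> L)

not D = not False = True
not D xor Q = True xor False = True
not L = not True = False
not L -> Q = False -> False = True
(not D xor Q) -> (not L -> Q) = True -> True = True
D -> L = False -> True = True
((not D xor Q) -> (not L -> Q)) xor (D -> L) = True xor True = False
Hence #1 is false.

#2: Formalization: (((not L nor Q) iff not D) xor not D) iff (D nor Q)

not L = not True = False
not L nor Q = False nor False = True
not D = not False = True
(not L nor Q) iff not D = True iff True = True
not D = not False = True
((not L nor Q) iff not D) xor not D = True xor True = False
D nor Q = False nor False = True
(((not L nor Q) iff not D) xor not D) iff (D nor Q) = False iff True = False
Hence #2 is false.

#1 False, #2 False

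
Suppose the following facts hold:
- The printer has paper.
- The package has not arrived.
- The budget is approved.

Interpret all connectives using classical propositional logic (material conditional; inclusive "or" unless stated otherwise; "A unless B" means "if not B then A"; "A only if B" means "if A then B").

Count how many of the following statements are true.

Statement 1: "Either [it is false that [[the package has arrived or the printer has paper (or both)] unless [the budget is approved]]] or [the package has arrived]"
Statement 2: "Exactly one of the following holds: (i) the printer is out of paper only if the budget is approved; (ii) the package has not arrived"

0

Let P = "the package has arrived" (F), L = "the printer has paper" (T), G = "the budget is approved" (T).

Statement 1: In symbols: ~((P | L) | G) | P

P | L = F | T = T
(P | L) | G = T | T = T
~((P | L) | G) = ~T = F
~((P | L) | G) | P = F | F = F
Thus Statement 1 is false.

Statement 2: Parsed as (~L -> G) xor ~P

~L = ~T = F
~L -> G = F -> T = T
~P = ~F = T
(~L -> G) xor ~P = T xor T = F
Thus Statement 2 is false.

0 of the 2 statements are true (none).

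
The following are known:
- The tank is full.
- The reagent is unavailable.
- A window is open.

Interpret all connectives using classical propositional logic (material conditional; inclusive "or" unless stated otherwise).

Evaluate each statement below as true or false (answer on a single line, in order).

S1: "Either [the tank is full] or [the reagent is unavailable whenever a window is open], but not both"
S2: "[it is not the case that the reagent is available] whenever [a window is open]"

Let P = "the tank is full" (T), R = "a window is open" (T), Q = "the reagent is available" (F).

S1: In symbols: P xor (R -> ~Q)

~Q = ~F = T
R -> ~Q = T -> T = T
P xor (R -> ~Q) = T xor T = F
Thus S1 is false.

S2: In symbols: R -> ~Q

~Q = ~F = T
R -> ~Q = T -> T = T
Hence S2 is true.

S1 F / S2 T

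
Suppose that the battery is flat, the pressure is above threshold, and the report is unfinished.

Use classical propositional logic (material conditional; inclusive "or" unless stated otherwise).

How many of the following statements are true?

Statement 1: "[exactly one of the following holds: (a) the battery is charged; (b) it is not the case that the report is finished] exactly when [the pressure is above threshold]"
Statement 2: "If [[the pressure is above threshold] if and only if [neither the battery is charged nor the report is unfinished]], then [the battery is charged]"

2

Let P = "the battery is charged" (False), R = "the report is finished" (False), Q = "the pressure is above threshold" (True).

Statement 1: Formalization: (P xor not R) iff Q

not R = not False = True
P xor not R = False xor True = True
(P xor not R) iff Q = True iff True = True
So Statement 1 is true.

Statement 2: Formalization: (Q iff (P nor not R)) -> P

not R = not False = True
P nor not R = False nor True = False
Q iff (P nor not R) = True iff False = False
(Q iff (P nor not R)) -> P = False -> False = True
Hence Statement 2 is true.

2 of the 2 statements are true (Statement 1, Statement 2).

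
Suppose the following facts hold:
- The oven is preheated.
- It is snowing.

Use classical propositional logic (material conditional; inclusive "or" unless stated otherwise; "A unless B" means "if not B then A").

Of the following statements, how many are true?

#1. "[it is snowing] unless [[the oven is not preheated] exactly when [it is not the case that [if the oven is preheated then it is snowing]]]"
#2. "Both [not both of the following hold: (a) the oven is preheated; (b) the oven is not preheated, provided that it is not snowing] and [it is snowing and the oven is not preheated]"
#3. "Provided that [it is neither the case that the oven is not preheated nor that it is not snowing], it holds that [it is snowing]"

Let N = "it is snowing" (T), M = "the oven is preheated" (T).

#1: Parsed as N | (~M <-> ~(M -> N))

~M = ~T = F
M -> N = T -> T = T
~(M -> N) = ~T = F
~M <-> ~(M -> N) = F <-> F = T
N | (~M <-> ~(M -> N)) = T | T = T
Thus #1 is true.

#2: Parsed as (M nand (~N -> ~M)) & (N & ~M)

~N = ~T = F
~M = ~T = F
~N -> ~M = F -> F = T
M nand (~N -> ~M) = T nand T = F
~M = ~T = F
N & ~M = T & F = F
(M nand (~N -> ~M)) & (N & ~M) = F & F = F
Thus #2 is false.

#3: Formalization: (~M nor ~N) -> N

~M = ~T = F
~N = ~T = F
~M nor ~N = F nor F = T
(~M nor ~N) -> N = T -> T = T
So #3 is true.

2 of the 3 statements are true.

2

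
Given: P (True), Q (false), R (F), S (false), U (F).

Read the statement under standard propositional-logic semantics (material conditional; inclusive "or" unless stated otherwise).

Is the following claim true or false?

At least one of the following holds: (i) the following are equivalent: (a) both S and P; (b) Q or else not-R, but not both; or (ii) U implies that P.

true

Values: S=F, P=T, Q=F, R=F, U=F.
This is ((S & P) <-> (Q xor ~R)) | (U -> P).

S & P = F & T = F
~R = ~F = T
Q xor ~R = F xor T = T
(S & P) <-> (Q xor ~R) = F <-> T = F
U -> P = F -> T = T
((S & P) <-> (Q xor ~R)) | (U -> P) = F | T = T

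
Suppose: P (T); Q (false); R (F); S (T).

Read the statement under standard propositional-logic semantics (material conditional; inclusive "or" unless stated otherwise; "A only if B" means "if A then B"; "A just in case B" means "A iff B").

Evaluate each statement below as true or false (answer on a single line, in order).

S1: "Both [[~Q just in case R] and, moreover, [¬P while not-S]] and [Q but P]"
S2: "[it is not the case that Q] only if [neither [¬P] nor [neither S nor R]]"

S1 F, S2 T

S1: This is ((¬Q ↔ R) ∧ (¬P ∧ ¬S)) ∧ (Q ∧ P).

¬Q = ¬F = T
¬Q ↔ R = T ↔ F = F
¬P = ¬T = F
¬S = ¬T = F
¬P ∧ ¬S = F ∧ F = F
(¬Q ↔ R) ∧ (¬P ∧ ¬S) = F ∧ F = F
Q ∧ P = F ∧ T = F
((¬Q ↔ R) ∧ (¬P ∧ ¬S)) ∧ (Q ∧ P) = F ∧ F = F
Thus S1 is false.

S2: This is ¬Q → (¬P ↓ (S ↓ R)).

¬Q = ¬F = T
¬P = ¬T = F
S ↓ R = T ↓ F = F
¬P ↓ (S ↓ R) = F ↓ F = T
¬Q → (¬P ↓ (S ↓ R)) = T → T = T
Hence S2 is true.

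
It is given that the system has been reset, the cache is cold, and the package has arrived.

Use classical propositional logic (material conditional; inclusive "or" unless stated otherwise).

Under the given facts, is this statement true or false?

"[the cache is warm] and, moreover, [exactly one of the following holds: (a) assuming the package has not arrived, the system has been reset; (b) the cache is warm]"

Let P = "the cache is warm" (F), L = "the package has arrived" (T), W = "the system has been reset" (T).
Parsed as P & ((~L -> W) xor P)

~L = ~T = F
~L -> W = F -> T = T
(~L -> W) xor P = T xor F = T
P & ((~L -> W) xor P) = F & T = F

false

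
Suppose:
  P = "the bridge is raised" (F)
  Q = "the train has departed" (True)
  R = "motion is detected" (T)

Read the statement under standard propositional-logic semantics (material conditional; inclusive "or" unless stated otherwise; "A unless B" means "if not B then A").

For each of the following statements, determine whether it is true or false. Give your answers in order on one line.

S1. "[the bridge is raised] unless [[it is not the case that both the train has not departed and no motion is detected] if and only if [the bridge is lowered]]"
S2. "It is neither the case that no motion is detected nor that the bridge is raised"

S1: Formalization: P | ((~Q nand ~R) <-> ~P)

~Q = ~T = F
~R = ~T = F
~Q nand ~R = F nand F = T
~P = ~F = T
(~Q nand ~R) <-> ~P = T <-> T = T
P | ((~Q nand ~R) <-> ~P) = F | T = T
So S1 is true.

S2: Formalization: ~R nor P

~R = ~T = F
~R nor P = F nor F = T
Hence S2 is true.

S1 T; S2 T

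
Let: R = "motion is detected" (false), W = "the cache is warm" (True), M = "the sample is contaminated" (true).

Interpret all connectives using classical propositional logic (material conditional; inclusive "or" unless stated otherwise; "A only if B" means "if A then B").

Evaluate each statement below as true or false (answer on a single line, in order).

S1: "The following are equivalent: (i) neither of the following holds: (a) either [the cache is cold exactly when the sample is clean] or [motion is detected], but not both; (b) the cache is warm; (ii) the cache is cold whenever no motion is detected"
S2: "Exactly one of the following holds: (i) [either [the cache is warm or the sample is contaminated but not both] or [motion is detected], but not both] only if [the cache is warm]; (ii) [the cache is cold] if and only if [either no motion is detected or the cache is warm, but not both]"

S1: Formalization: (((~W <-> ~M) xor R) nor W) <-> (~R -> ~W)

~W = ~T = F
~M = ~T = F
~W <-> ~M = F <-> F = T
(~W <-> ~M) xor R = T xor F = T
((~W <-> ~M) xor R) nor W = T nor T = F
~R = ~F = T
~W = ~T = F
~R -> ~W = T -> F = F
(((~W <-> ~M) xor R) nor W) <-> (~R -> ~W) = F <-> F = T
Hence S1 is true.

S2: In symbols: (((W xor M) xor R) -> W) xor (~W <-> (~R xor W))

W xor M = T xor T = F
(W xor M) xor R = F xor F = F
((W xor M) xor R) -> W = F -> T = T
~W = ~T = F
~R = ~F = T
~R xor W = T xor T = F
~W <-> (~R xor W) = F <-> F = T
(((W xor M) xor R) -> W) xor (~W <-> (~R xor W)) = T xor T = F
Hence S2 is false.

S1 true / S2 false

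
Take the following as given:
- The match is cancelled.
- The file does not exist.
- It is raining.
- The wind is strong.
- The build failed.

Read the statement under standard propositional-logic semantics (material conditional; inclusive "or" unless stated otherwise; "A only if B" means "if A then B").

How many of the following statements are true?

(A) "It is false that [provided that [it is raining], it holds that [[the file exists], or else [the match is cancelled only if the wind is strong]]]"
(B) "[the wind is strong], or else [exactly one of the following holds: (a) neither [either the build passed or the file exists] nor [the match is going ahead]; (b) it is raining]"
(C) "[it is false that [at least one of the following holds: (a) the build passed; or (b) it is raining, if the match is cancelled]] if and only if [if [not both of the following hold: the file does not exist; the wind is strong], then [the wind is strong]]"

1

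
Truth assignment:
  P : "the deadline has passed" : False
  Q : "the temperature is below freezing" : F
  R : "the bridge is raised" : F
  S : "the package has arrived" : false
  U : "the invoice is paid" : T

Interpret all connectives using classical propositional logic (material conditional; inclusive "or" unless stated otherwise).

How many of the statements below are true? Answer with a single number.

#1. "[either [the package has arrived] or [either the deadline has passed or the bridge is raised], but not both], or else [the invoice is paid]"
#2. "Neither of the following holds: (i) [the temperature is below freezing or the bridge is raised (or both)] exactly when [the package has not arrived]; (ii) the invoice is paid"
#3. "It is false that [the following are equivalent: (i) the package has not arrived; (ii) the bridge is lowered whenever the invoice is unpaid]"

#1: Formalization: (S xor (P | R)) | U

P | R = F | F = F
S xor (P | R) = F xor F = F
(S xor (P | R)) | U = F | T = T
Thus #1 is true.

#2: Formalization: ((Q | R) <-> ~S) nor U

Q | R = F | F = F
~S = ~F = T
(Q | R) <-> ~S = F <-> T = F
((Q | R) <-> ~S) nor U = F nor T = F
Thus #2 is false.

#3: This is ~(~S <-> (~U -> ~R)).

~S = ~F = T
~U = ~T = F
~R = ~F = T
~U -> ~R = F -> T = T
~S <-> (~U -> ~R) = T <-> T = T
~(~S <-> (~U -> ~R)) = ~T = F
Thus #3 is false.

1 of the 3 statements is true (#1).

1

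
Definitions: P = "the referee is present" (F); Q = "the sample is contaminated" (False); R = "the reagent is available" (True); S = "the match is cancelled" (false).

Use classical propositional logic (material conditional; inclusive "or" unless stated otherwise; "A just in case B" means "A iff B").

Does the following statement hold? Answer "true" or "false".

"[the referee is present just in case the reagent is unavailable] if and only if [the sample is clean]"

Formalization: (P <-> ~R) <-> ~Q

~R = ~T = F
P <-> ~R = F <-> F = T
~Q = ~F = T
(P <-> ~R) <-> ~Q = T <-> T = T

The statement is true.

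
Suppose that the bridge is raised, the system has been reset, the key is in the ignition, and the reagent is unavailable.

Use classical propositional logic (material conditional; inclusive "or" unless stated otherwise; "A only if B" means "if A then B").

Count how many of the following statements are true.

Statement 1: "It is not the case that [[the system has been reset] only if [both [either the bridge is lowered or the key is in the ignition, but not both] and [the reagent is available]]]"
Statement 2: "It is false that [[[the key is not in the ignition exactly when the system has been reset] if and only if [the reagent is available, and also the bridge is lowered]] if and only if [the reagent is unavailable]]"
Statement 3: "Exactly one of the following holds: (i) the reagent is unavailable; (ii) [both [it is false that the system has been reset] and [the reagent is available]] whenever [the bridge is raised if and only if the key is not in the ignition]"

Let P = "the system has been reset" (T), H = "the bridge is raised" (T), L = "the key is in the ignition" (T), Q = "the reagent is available" (F).

Statement 1: Formalization: ¬(P → ((¬H ⊕ L) ∧ Q))

¬H = ¬T = F
¬H ⊕ L = F ⊕ T = T
(¬H ⊕ L) ∧ Q = T ∧ F = F
P → ((¬H ⊕ L) ∧ Q) = T → F = F
¬(P → ((¬H ⊕ L) ∧ Q)) = ¬F = T
So Statement 1 is true.

Statement 2: Parsed as ¬(((¬L ↔ P) ↔ (Q ∧ ¬H)) ↔ ¬Q)

¬L = ¬T = F
¬L ↔ P = F ↔ T = F
¬H = ¬T = F
Q ∧ ¬H = F ∧ F = F
(¬L ↔ P) ↔ (Q ∧ ¬H) = F ↔ F = T
¬Q = ¬F = T
((¬L ↔ P) ↔ (Q ∧ ¬H)) ↔ ¬Q = T ↔ T = T
¬(((¬L ↔ P) ↔ (Q ∧ ¬H)) ↔ ¬Q) = ¬T = F
Thus Statement 2 is false.

Statement 3: In symbols: ¬Q ⊕ ((H ↔ ¬L) → (¬P ∧ Q))

¬Q = ¬F = T
¬L = ¬T = F
H ↔ ¬L = T ↔ F = F
¬P = ¬T = F
¬P ∧ Q = F ∧ F = F
(H ↔ ¬L) → (¬P ∧ Q) = F → F = T
¬Q ⊕ ((H ↔ ¬L) → (¬P ∧ Q)) = T ⊕ T = F
Hence Statement 3 is false.

True statements: 1.

1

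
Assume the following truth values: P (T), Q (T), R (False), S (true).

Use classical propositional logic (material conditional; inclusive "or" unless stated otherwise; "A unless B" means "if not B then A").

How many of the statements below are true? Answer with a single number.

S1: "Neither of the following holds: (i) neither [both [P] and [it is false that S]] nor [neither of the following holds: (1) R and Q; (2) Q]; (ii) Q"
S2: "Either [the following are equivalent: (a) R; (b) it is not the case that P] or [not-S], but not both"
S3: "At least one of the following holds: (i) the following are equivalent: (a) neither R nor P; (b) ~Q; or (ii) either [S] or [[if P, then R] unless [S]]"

S1: Formalization: ((P & ~S) nor ((R & Q) nor Q)) nor Q

~S = ~T = F
P & ~S = T & F = F
R & Q = F & T = F
(R & Q) nor Q = F nor T = F
(P & ~S) nor ((R & Q) nor Q) = F nor F = T
((P & ~S) nor ((R & Q) nor Q)) nor Q = T nor T = F
So S1 is false.

S2: In symbols: (R <-> ~P) xor ~S

~P = ~T = F
R <-> ~P = F <-> F = T
~S = ~T = F
(R <-> ~P) xor ~S = T xor F = T
So S2 is true.

S3: In symbols: ((R nor P) <-> ~Q) | (S | ((P -> R) | S))

R nor P = F nor T = F
~Q = ~T = F
(R nor P) <-> ~Q = F <-> F = T
P -> R = T -> F = F
(P -> R) | S = F | T = T
S | ((P -> R) | S) = T | T = T
((R nor P) <-> ~Q) | (S | ((P -> R) | S)) = T | T = T
So S3 is true.

True statements: 2 (S2, S3).

2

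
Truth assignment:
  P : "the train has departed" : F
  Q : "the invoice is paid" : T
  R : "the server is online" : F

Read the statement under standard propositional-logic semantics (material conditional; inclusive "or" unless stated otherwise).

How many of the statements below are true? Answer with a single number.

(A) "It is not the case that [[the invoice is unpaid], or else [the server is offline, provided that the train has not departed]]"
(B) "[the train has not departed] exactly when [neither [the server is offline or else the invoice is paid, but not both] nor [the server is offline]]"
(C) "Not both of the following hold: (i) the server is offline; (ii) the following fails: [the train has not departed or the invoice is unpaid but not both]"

(A): In symbols: ~(~Q | (~P -> ~R))

~Q = ~T = F
~P = ~F = T
~R = ~F = T
~P -> ~R = T -> T = T
~Q | (~P -> ~R) = F | T = T
~(~Q | (~P -> ~R)) = ~T = F
So (A) is false.

(B): Formalization: ~P <-> ((~R xor Q) nor ~R)

~P = ~F = T
~R = ~F = T
~R xor Q = T xor T = F
~R = ~F = T
(~R xor Q) nor ~R = F nor T = F
~P <-> ((~R xor Q) nor ~R) = T <-> F = F
Hence (B) is false.

(C): Formalization: ~R nand ~(~P xor ~Q)

~R = ~F = T
~P = ~F = T
~Q = ~T = F
~P xor ~Q = T xor F = T
~(~P xor ~Q) = ~T = F
~R nand ~(~P xor ~Q) = T nand F = T
Hence (C) is true.

True statements: 1 ((C)).

1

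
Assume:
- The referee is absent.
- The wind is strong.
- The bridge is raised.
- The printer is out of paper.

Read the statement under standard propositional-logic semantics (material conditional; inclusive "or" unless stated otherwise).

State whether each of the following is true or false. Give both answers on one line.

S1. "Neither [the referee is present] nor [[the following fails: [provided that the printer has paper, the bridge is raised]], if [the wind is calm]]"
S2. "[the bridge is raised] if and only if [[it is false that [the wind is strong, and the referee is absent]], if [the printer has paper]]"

S1 False; S2 True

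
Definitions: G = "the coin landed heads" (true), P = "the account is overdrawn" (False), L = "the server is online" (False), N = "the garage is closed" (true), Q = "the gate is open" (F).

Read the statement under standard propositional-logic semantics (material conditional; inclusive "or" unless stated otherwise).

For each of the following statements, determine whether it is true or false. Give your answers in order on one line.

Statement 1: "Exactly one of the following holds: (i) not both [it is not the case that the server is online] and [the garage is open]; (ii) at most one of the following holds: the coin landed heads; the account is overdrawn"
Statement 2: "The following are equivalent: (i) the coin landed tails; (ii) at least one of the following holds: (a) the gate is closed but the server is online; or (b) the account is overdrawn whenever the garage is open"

Statement 1 False / Statement 2 False

Statement 1: In symbols: (~L nand ~N) xor (G nand P)

~L = ~F = T
~N = ~T = F
~L nand ~N = T nand F = T
G nand P = T nand F = T
(~L nand ~N) xor (G nand P) = T xor T = F
Thus Statement 1 is false.

Statement 2: Formalization: ~G <-> ((~Q & L) | (~N -> P))

~G = ~T = F
~Q = ~F = T
~Q & L = T & F = F
~N = ~T = F
~N -> P = F -> F = T
(~Q & L) | (~N -> P) = F | T = T
~G <-> ((~Q & L) | (~N -> P)) = F <-> T = F
So Statement 2 is false.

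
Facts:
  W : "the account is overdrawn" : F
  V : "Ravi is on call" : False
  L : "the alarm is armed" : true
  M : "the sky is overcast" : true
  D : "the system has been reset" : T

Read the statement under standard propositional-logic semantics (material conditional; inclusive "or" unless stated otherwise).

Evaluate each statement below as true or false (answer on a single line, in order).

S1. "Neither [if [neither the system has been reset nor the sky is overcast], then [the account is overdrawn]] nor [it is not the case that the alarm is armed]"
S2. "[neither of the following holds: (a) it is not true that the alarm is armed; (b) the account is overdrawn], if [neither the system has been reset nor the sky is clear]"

S1: Formalization: ((D nor M) -> W) nor not L

D nor M = True nor True = False
(D nor M) -> W = False -> False = True
not L = not True = False
((D nor M) -> W) nor not L = True nor False = False
So S1 is false.

S2: Parsed as (D nor not M) -> (not L nor W)

not M = not True = False
D nor not M = True nor False = False
not L = not True = False
not L nor W = False nor False = True
(D nor not M) -> (not L nor W) = False -> True = True
Hence S2 is true.

S1 False / S2 True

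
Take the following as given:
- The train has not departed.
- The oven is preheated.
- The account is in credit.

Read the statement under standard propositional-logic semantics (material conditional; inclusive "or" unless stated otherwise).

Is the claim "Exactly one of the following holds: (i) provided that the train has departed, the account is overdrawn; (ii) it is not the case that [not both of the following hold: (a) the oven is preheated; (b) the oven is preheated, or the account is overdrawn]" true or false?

Let L = "the train has departed" (False), S = "the account is overdrawn" (False), Q = "the oven is preheated" (True).
In symbols: (L -> S) xor not (Q nand (Q or S))

L -> S = False -> False = True
Q or S = True or False = True
Q nand (Q or S) = True nand True = False
not (Q nand (Q or S)) = not False = True
(L -> S) xor not (Q nand (Q or S)) = True xor True = False

False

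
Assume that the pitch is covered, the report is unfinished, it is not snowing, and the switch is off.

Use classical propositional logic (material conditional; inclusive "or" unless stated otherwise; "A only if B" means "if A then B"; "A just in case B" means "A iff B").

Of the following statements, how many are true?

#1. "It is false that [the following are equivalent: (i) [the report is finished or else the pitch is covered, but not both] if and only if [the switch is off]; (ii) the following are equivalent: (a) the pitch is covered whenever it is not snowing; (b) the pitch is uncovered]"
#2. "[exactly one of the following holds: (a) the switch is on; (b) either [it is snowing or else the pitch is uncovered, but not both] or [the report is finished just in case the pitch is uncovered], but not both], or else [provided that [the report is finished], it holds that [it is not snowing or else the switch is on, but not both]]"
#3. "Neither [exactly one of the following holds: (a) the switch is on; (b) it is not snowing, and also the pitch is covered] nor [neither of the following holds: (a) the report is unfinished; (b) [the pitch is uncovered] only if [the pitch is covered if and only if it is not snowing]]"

Let Q = "the report is finished" (F), P = "the pitch is covered" (T), S = "the switch is on" (F), R = "it is snowing" (F).

#1: In symbols: ~(((Q xor P) <-> ~S) <-> ((~R -> P) <-> ~P))

Q xor P = F xor T = T
~S = ~F = T
(Q xor P) <-> ~S = T <-> T = T
~R = ~F = T
~R -> P = T -> T = T
~P = ~T = F
(~R -> P) <-> ~P = T <-> F = F
((Q xor P) <-> ~S) <-> ((~R -> P) <-> ~P) = T <-> F = F
~(((Q xor P) <-> ~S) <-> ((~R -> P) <-> ~P)) = ~F = T
Thus #1 is true.

#2: This is (S xor ((R xor ~P) xor (Q <-> ~P))) | (Q -> (~R xor S)).

~P = ~T = F
R xor ~P = F xor F = F
~P = ~T = F
Q <-> ~P = F <-> F = T
(R xor ~P) xor (Q <-> ~P) = F xor T = T
S xor ((R xor ~P) xor (Q <-> ~P)) = F xor T = T
~R = ~F = T
~R xor S = T xor F = T
Q -> (~R xor S) = F -> T = T
(S xor ((R xor ~P) xor (Q <-> ~P))) | (Q -> (~R xor S)) = T | T = T
So #2 is true.

#3: Parsed as (S xor (~R & P)) nor (~Q nor (~P -> (P <-> ~R)))

~R = ~F = T
~R & P = T & T = T
S xor (~R & P) = F xor T = T
~Q = ~F = T
~P = ~T = F
~R = ~F = T
P <-> ~R = T <-> T = T
~P -> (P <-> ~R) = F -> T = T
~Q nor (~P -> (P <-> ~R)) = T nor T = F
(S xor (~R & P)) nor (~Q nor (~P -> (P <-> ~R))) = T nor F = F
Thus #3 is false.

True statements: 2.

2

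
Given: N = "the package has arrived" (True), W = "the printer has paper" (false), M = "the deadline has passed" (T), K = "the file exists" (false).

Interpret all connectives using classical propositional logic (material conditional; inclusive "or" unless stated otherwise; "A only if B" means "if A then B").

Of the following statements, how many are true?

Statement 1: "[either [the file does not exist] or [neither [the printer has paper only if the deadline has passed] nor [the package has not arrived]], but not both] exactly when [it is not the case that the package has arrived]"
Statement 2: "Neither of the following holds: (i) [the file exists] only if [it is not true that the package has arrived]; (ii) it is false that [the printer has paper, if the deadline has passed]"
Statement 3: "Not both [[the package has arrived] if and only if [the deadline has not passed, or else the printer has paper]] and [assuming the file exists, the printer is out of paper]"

Statement 1: Formalization: (¬K ⊕ ((W → M) ↓ ¬N)) ↔ ¬N

¬K = ¬F = T
W → M = F → T = T
¬N = ¬T = F
(W → M) ↓ ¬N = T ↓ F = F
¬K ⊕ ((W → M) ↓ ¬N) = T ⊕ F = T
¬N = ¬T = F
(¬K ⊕ ((W → M) ↓ ¬N)) ↔ ¬N = T ↔ F = F
So Statement 1 is false.

Statement 2: Formalization: (K → ¬N) ↓ ¬(M → W)

¬N = ¬T = F
K → ¬N = F → F = T
M → W = T → F = F
¬(M → W) = ¬F = T
(K → ¬N) ↓ ¬(M → W) = T ↓ T = F
So Statement 2 is false.

Statement 3: Parsed as (N ↔ (¬M ∨ W)) ↑ (K → ¬W)

¬M = ¬T = F
¬M ∨ W = F ∨ F = F
N ↔ (¬M ∨ W) = T ↔ F = F
¬W = ¬F = T
K → ¬W = F → T = T
(N ↔ (¬M ∨ W)) ↑ (K → ¬W) = F ↑ T = T
So Statement 3 is true.

Count: 1.

1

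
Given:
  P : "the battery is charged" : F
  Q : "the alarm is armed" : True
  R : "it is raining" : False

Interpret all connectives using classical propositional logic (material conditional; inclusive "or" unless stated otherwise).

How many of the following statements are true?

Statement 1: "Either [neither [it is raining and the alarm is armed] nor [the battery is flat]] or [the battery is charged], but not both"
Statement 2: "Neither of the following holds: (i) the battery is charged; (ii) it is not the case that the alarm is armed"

1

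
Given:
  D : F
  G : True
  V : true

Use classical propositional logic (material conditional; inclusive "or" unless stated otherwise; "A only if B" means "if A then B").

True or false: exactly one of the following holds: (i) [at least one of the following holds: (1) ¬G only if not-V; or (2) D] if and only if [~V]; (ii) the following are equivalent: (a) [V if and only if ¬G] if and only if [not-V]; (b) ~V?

false

Formalization: (((~G -> ~V) | D) <-> ~V) xor (((V <-> ~G) <-> ~V) <-> ~V)

~G = ~T = F
~V = ~T = F
~G -> ~V = F -> F = T
(~G -> ~V) | D = T | F = T
~V = ~T = F
((~G -> ~V) | D) <-> ~V = T <-> F = F
~G = ~T = F
V <-> ~G = T <-> F = F
~V = ~T = F
(V <-> ~G) <-> ~V = F <-> F = T
~V = ~T = F
((V <-> ~G) <-> ~V) <-> ~V = T <-> F = F
(((~G -> ~V) | D) <-> ~V) xor (((V <-> ~G) <-> ~V) <-> ~V) = F xor F = F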